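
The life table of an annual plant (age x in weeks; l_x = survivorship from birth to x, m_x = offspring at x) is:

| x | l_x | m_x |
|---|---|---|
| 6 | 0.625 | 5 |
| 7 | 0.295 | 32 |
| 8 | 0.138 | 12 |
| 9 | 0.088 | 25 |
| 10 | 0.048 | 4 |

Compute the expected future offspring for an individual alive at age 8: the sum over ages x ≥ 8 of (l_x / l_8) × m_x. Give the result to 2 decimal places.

l_8 = 0.138. Conditional survival from age 8 to x is l_x / l_8.
  x=8: (0.138/0.138) × 12 = 12.0000
  x=9: (0.088/0.138) × 25 = 15.9420
  x=10: (0.048/0.138) × 4 = 1.3913
Sum = 12.0000 + 15.9420 + 1.3913 = 29.3333

29.33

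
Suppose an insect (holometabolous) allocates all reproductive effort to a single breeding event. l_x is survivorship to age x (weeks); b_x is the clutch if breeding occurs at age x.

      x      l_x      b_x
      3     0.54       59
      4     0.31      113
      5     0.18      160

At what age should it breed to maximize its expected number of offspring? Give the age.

4

Expected offspring if breeding at age x = l_x × b_x:
  age 3: 0.54 × 59 = 31.860
  age 4: 0.31 × 113 = 35.030
  age 5: 0.18 × 160 = 28.800
Maximum at age 4 (35.030).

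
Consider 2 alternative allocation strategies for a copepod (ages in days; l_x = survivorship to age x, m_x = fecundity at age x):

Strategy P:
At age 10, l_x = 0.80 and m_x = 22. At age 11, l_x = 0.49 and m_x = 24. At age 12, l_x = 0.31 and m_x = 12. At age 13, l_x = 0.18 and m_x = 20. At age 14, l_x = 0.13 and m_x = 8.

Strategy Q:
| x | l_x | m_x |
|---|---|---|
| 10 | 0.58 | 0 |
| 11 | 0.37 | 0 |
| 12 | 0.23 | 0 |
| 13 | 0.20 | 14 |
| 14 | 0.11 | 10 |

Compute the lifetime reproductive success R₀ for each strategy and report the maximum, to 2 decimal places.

Strategy P: R₀ = 0.80×22 + 0.49×24 + 0.31×12 + 0.18×20 + 0.13×8 = 37.7200
Strategy Q: R₀ = 0.58×0 + 0.37×0 + 0.23×0 + 0.20×14 + 0.11×10 = 3.9000
Highest R₀: strategy P with 37.7200.

37.72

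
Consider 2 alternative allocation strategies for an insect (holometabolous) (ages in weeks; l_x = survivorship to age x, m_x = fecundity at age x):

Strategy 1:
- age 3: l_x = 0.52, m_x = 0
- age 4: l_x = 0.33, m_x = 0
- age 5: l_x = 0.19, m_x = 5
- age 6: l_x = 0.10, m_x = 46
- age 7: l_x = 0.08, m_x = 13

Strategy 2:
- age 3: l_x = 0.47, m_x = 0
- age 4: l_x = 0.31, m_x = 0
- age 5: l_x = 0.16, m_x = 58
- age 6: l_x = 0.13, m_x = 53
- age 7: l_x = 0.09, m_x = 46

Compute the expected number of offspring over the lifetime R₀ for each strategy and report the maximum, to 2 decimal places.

Strategy 1: R₀ = 0.52×0 + 0.33×0 + 0.19×5 + 0.10×46 + 0.08×13 = 6.5900
Strategy 2: R₀ = 0.47×0 + 0.31×0 + 0.16×58 + 0.13×53 + 0.09×46 = 20.3100
Highest R₀: strategy 2 with 20.3100.

20.31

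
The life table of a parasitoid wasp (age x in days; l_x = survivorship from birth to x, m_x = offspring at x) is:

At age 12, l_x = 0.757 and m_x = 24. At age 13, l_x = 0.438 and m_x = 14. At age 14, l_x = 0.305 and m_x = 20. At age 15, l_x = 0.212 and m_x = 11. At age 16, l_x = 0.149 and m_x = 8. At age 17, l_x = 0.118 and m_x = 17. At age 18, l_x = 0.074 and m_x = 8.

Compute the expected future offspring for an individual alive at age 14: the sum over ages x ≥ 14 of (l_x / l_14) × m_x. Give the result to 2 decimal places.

l_14 = 0.305. Conditional survival from age 14 to x is l_x / l_14.
  x=14: (0.305/0.305) × 20 = 20.0000
  x=15: (0.212/0.305) × 11 = 7.6459
  x=16: (0.149/0.305) × 8 = 3.9082
  x=17: (0.118/0.305) × 17 = 6.5770
  x=18: (0.074/0.305) × 8 = 1.9410
Sum = 20.0000 + 7.6459 + 3.9082 + 6.5770 + 1.9410 = 40.0721

40.07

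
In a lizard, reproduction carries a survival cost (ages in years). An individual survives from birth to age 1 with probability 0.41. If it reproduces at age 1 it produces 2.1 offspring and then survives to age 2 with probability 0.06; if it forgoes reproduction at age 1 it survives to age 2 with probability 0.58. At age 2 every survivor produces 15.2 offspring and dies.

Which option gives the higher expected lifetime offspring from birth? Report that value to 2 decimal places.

breed at age 1: R₀ = 0.41 × (2.1 + 0.06 × 15.2) = 0.41 × 3.0120 = 1.2349
delay to age 2: R₀ = 0.41 × (0.58 × 15.2) = 0.41 × 8.8160 = 3.6146
Higher: delay to age 2 (3.6146).

3.61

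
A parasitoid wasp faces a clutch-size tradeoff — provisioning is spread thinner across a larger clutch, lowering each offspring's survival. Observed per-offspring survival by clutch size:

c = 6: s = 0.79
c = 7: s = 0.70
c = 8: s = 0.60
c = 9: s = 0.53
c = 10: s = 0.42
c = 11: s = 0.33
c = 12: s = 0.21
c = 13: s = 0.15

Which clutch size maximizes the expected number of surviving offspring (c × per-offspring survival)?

7

Expected surviving offspring = c × s(c):
  c=6: 6 × 0.79 = 4.740
  c=7: 7 × 0.70 = 4.900
  c=8: 8 × 0.60 = 4.800
  c=9: 9 × 0.53 = 4.770
  c=10: 10 × 0.42 = 4.200
  c=11: 11 × 0.33 = 3.630
  c=12: 12 × 0.21 = 2.520
  c=13: 13 × 0.15 = 1.950
Maximum at c = 7 (4.900 surviving offspring).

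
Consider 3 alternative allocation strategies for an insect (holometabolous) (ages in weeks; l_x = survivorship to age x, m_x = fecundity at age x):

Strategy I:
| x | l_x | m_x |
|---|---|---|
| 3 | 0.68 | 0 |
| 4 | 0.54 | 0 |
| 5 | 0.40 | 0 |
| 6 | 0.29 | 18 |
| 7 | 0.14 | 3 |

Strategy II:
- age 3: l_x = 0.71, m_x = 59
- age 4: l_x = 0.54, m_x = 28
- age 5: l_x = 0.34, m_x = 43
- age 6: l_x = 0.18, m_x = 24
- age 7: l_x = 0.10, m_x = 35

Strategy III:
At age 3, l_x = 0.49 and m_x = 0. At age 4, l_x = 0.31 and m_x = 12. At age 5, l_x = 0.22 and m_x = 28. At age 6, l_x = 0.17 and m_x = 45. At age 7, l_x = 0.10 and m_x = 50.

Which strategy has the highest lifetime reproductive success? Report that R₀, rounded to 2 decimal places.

79.45

Strategy I: R₀ = 0.68×0 + 0.54×0 + 0.40×0 + 0.29×18 + 0.14×3 = 5.6400
Strategy II: R₀ = 0.71×59 + 0.54×28 + 0.34×43 + 0.18×24 + 0.10×35 = 79.4500
Strategy III: R₀ = 0.49×0 + 0.31×12 + 0.22×28 + 0.17×45 + 0.10×50 = 22.5300
Highest R₀: strategy II with 79.4500.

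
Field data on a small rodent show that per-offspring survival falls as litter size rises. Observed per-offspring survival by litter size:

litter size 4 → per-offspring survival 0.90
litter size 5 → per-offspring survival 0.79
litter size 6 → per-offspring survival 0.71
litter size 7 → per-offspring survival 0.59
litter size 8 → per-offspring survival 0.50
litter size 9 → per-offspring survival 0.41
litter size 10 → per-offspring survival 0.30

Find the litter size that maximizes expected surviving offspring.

Expected surviving offspring = c × s(c):
  c=4: 4 × 0.90 = 3.600
  c=5: 5 × 0.79 = 3.950
  c=6: 6 × 0.71 = 4.260
  c=7: 7 × 0.59 = 4.130
  c=8: 8 × 0.50 = 4.000
  c=9: 9 × 0.41 = 3.690
  c=10: 10 × 0.30 = 3.000
Maximum at c = 6 (4.260 surviving offspring).

6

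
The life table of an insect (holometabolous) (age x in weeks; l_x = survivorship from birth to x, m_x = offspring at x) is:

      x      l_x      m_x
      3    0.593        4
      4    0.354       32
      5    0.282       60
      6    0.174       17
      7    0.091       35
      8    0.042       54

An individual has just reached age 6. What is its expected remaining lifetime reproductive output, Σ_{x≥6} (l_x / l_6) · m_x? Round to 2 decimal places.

l_6 = 0.174. Conditional survival from age 6 to x is l_x / l_6.
  x=6: (0.174/0.174) × 17 = 17.0000
  x=7: (0.091/0.174) × 35 = 18.3046
  x=8: (0.042/0.174) × 54 = 13.0345
Sum = 17.0000 + 18.3046 + 13.0345 = 48.3391

48.34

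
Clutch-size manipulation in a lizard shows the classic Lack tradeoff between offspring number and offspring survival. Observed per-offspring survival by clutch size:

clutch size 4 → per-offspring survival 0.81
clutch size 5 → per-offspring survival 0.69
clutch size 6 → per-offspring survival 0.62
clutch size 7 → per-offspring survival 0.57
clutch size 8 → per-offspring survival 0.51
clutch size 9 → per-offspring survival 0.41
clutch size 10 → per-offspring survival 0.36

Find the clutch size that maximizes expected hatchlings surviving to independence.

Expected hatchlings surviving to independence = c × s(c):
  c=4: 4 × 0.81 = 3.240
  c=5: 5 × 0.69 = 3.450
  c=6: 6 × 0.62 = 3.720
  c=7: 7 × 0.57 = 3.990
  c=8: 8 × 0.51 = 4.080
  c=9: 9 × 0.41 = 3.690
  c=10: 10 × 0.36 = 3.600
Maximum at c = 8 (4.080 hatchlings surviving to independence).

8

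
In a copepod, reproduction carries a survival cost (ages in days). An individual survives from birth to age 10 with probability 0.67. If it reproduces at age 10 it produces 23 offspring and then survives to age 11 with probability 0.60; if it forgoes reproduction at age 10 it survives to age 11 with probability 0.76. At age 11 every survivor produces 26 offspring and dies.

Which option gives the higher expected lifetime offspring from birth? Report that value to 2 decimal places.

25.86

breed at age 10: R₀ = 0.67 × (23 + 0.60 × 26) = 0.67 × 38.6000 = 25.8620
delay to age 11: R₀ = 0.67 × (0.76 × 26) = 0.67 × 19.7600 = 13.2392
Higher: breed at age 10 (25.8620).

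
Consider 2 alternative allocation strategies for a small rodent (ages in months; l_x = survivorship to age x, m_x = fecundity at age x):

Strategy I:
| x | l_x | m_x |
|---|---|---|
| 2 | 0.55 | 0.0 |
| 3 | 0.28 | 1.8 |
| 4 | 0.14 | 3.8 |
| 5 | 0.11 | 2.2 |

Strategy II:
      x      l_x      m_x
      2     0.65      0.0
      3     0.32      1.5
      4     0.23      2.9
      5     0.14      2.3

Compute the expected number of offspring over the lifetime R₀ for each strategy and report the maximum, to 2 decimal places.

Strategy I: R₀ = 0.55×0.0 + 0.28×1.8 + 0.14×3.8 + 0.11×2.2 = 1.2780
Strategy II: R₀ = 0.65×0.0 + 0.32×1.5 + 0.23×2.9 + 0.14×2.3 = 1.4690
Highest R₀: strategy II with 1.4690.

1.47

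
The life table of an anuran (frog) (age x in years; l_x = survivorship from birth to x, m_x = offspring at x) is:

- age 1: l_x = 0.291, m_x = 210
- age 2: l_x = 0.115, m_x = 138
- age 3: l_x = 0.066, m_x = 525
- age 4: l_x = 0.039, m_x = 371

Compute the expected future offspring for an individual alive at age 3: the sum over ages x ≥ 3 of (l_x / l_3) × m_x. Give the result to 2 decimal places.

744.23

l_3 = 0.066. Conditional survival from age 3 to x is l_x / l_3.
  x=3: (0.066/0.066) × 525 = 525.0000
  x=4: (0.039/0.066) × 371 = 219.2273
Sum = 525.0000 + 219.2273 = 744.2273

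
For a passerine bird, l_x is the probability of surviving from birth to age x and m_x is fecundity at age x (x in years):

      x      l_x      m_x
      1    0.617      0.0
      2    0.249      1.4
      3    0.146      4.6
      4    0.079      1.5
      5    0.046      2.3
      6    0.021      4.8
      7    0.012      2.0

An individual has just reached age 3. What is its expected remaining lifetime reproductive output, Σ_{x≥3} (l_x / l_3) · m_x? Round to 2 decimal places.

l_3 = 0.146. Conditional survival from age 3 to x is l_x / l_3.
  x=3: (0.146/0.146) × 4.6 = 4.6000
  x=4: (0.079/0.146) × 1.5 = 0.8116
  x=5: (0.046/0.146) × 2.3 = 0.7247
  x=6: (0.021/0.146) × 4.8 = 0.6904
  x=7: (0.012/0.146) × 2.0 = 0.1644
Sum = 4.6000 + 0.8116 + 0.7247 + 0.6904 + 0.1644 = 6.9911

6.99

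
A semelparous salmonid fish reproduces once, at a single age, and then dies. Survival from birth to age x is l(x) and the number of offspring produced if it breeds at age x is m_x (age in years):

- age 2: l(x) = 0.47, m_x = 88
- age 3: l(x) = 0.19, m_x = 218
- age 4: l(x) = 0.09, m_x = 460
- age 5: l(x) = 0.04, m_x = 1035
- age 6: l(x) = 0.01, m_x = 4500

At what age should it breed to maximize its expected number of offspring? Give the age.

Expected offspring if breeding at age x = l(x) × m_x:
  age 2: 0.47 × 88 = 41.360
  age 3: 0.19 × 218 = 41.420
  age 4: 0.09 × 460 = 41.400
  age 5: 0.04 × 1035 = 41.400
  age 6: 0.01 × 4500 = 45.000
Maximum at age 6 (45.000).

6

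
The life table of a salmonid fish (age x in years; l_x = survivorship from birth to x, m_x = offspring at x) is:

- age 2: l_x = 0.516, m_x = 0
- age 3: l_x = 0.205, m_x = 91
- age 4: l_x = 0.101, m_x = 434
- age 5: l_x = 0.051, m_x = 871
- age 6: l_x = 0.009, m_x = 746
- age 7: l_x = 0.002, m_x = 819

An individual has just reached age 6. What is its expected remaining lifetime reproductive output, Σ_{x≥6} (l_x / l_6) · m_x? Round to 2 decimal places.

928.00

l_6 = 0.009. Conditional survival from age 6 to x is l_x / l_6.
  x=6: (0.009/0.009) × 746 = 746.0000
  x=7: (0.002/0.009) × 819 = 182.0000
Sum = 746.0000 + 182.0000 = 928.0000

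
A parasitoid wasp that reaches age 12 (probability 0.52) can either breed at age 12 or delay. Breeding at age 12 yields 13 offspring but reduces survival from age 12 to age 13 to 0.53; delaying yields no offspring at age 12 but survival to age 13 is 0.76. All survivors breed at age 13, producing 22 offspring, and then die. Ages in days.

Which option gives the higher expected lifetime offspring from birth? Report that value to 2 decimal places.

breed at age 12: R₀ = 0.52 × (13 + 0.53 × 22) = 0.52 × 24.6600 = 12.8232
delay to age 13: R₀ = 0.52 × (0.76 × 22) = 0.52 × 16.7200 = 8.6944
Higher: breed at age 12 (12.8232).

12.82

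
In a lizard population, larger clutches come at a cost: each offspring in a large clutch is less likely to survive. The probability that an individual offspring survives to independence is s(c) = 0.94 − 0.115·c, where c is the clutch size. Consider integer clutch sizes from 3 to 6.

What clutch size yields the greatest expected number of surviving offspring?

4

Expected surviving offspring = c × s(c):
  c=3: 3 × 0.595 = 1.785
  c=4: 4 × 0.480 = 1.920
  c=5: 5 × 0.365 = 1.825
  c=6: 6 × 0.250 = 1.500
Maximum at c = 4 (1.920 surviving offspring).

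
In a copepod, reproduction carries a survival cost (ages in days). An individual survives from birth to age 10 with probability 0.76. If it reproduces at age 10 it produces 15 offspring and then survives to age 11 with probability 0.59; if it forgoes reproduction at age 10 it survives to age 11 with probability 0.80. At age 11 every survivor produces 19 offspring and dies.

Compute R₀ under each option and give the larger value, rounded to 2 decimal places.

breed at age 10: R₀ = 0.76 × (15 + 0.59 × 19) = 0.76 × 26.2100 = 19.9196
delay to age 11: R₀ = 0.76 × (0.80 × 19) = 0.76 × 15.2000 = 11.5520
Higher: breed at age 10 (19.9196).

19.92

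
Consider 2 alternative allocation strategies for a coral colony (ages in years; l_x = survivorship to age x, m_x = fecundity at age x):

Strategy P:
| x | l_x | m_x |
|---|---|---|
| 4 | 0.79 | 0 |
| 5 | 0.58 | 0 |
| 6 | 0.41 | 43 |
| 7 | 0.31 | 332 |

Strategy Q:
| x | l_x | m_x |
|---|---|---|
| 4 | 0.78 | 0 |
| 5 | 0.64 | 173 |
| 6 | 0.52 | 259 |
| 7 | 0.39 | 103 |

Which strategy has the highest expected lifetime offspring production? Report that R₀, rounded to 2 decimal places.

Strategy P: R₀ = 0.79×0 + 0.58×0 + 0.41×43 + 0.31×332 = 120.5500
Strategy Q: R₀ = 0.78×0 + 0.64×173 + 0.52×259 + 0.39×103 = 285.5700
Highest R₀: strategy Q with 285.5700.

285.57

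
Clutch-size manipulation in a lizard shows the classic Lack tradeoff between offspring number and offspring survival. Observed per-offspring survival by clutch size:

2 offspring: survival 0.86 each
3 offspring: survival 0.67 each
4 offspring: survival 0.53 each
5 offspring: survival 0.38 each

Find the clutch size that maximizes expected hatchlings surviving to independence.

4

Expected hatchlings surviving to independence = c × s(c):
  c=2: 2 × 0.86 = 1.720
  c=3: 3 × 0.67 = 2.010
  c=4: 4 × 0.53 = 2.120
  c=5: 5 × 0.38 = 1.900
Maximum at c = 4 (2.120 hatchlings surviving to independence).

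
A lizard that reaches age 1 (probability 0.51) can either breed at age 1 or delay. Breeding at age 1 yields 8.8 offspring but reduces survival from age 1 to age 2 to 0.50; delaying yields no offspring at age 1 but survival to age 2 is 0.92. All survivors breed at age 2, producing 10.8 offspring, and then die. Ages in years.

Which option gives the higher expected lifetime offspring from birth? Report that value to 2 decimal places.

7.24

breed at age 1: R₀ = 0.51 × (8.8 + 0.50 × 10.8) = 0.51 × 14.2000 = 7.2420
delay to age 2: R₀ = 0.51 × (0.92 × 10.8) = 0.51 × 9.9360 = 5.0674
Higher: breed at age 1 (7.2420).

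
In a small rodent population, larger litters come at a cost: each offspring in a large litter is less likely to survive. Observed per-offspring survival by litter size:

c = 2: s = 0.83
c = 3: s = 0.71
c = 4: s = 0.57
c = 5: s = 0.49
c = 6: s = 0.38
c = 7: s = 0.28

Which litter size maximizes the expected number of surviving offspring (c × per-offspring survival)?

5

Expected surviving offspring = c × s(c):
  c=2: 2 × 0.83 = 1.660
  c=3: 3 × 0.71 = 2.130
  c=4: 4 × 0.57 = 2.280
  c=5: 5 × 0.49 = 2.450
  c=6: 6 × 0.38 = 2.280
  c=7: 7 × 0.28 = 1.960
Maximum at c = 5 (2.450 surviving offspring).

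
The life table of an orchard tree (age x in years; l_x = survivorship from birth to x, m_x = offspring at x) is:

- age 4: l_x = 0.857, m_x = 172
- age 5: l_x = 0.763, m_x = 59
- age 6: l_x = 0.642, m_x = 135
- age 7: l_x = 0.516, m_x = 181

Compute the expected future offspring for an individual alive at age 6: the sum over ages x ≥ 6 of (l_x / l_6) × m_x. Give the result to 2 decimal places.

280.48

l_6 = 0.642. Conditional survival from age 6 to x is l_x / l_6.
  x=6: (0.642/0.642) × 135 = 135.0000
  x=7: (0.516/0.642) × 181 = 145.4766
Sum = 135.0000 + 145.4766 = 280.4766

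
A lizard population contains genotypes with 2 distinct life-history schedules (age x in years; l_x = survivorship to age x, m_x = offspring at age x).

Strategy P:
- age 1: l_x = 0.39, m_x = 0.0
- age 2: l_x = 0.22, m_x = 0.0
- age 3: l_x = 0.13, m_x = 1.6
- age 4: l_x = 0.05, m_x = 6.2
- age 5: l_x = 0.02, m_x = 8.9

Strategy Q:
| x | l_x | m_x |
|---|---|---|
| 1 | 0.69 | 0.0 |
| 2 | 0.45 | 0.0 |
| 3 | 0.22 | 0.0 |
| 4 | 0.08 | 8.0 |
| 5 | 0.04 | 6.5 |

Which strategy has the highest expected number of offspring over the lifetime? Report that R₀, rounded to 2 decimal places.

0.90

Strategy P: R₀ = 0.39×0.0 + 0.22×0.0 + 0.13×1.6 + 0.05×6.2 + 0.02×8.9 = 0.6960
Strategy Q: R₀ = 0.69×0.0 + 0.45×0.0 + 0.22×0.0 + 0.08×8.0 + 0.04×6.5 = 0.9000
Highest R₀: strategy Q with 0.9000.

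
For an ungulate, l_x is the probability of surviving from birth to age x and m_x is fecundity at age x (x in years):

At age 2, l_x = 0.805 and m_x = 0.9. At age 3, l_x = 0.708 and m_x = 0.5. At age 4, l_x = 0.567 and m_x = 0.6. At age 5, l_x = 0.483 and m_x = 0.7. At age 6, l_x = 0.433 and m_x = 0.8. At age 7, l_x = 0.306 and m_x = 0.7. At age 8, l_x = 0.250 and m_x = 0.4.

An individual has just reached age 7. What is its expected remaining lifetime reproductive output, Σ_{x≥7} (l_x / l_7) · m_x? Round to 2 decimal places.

l_7 = 0.306. Conditional survival from age 7 to x is l_x / l_7.
  x=7: (0.306/0.306) × 0.7 = 0.7000
  x=8: (0.250/0.306) × 0.4 = 0.3268
Sum = 0.7000 + 0.3268 = 1.0268

1.03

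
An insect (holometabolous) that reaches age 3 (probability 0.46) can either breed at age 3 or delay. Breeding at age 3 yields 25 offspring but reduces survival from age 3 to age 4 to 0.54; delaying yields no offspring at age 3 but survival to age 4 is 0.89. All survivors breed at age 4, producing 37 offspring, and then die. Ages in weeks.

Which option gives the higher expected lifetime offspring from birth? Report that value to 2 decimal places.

breed at age 3: R₀ = 0.46 × (25 + 0.54 × 37) = 0.46 × 44.9800 = 20.6908
delay to age 4: R₀ = 0.46 × (0.89 × 37) = 0.46 × 32.9300 = 15.1478
Higher: breed at age 3 (20.6908).

20.69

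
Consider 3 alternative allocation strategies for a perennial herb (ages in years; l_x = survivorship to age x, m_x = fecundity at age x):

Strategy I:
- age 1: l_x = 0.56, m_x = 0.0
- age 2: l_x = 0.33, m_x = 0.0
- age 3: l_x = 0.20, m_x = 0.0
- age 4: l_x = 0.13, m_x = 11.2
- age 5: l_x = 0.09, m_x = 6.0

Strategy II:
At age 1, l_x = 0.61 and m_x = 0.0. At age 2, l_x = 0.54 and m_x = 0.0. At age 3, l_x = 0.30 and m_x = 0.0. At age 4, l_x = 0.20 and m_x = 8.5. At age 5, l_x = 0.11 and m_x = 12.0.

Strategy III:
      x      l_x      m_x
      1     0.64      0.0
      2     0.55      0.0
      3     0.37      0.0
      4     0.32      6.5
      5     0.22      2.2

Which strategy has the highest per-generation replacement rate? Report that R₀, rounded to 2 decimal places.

Strategy I: R₀ = 0.56×0.0 + 0.33×0.0 + 0.20×0.0 + 0.13×11.2 + 0.09×6.0 = 1.9960
Strategy II: R₀ = 0.61×0.0 + 0.54×0.0 + 0.30×0.0 + 0.20×8.5 + 0.11×12.0 = 3.0200
Strategy III: R₀ = 0.64×0.0 + 0.55×0.0 + 0.37×0.0 + 0.32×6.5 + 0.22×2.2 = 2.5640
Highest R₀: strategy II with 3.0200.

3.02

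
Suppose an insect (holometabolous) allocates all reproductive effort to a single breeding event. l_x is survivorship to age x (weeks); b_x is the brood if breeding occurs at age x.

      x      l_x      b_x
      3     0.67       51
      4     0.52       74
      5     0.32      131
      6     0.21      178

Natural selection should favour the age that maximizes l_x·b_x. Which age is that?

5

Expected offspring if breeding at age x = l_x × b_x:
  age 3: 0.67 × 51 = 34.170
  age 4: 0.52 × 74 = 38.480
  age 5: 0.32 × 131 = 41.920
  age 6: 0.21 × 178 = 37.380
Maximum at age 5 (41.920).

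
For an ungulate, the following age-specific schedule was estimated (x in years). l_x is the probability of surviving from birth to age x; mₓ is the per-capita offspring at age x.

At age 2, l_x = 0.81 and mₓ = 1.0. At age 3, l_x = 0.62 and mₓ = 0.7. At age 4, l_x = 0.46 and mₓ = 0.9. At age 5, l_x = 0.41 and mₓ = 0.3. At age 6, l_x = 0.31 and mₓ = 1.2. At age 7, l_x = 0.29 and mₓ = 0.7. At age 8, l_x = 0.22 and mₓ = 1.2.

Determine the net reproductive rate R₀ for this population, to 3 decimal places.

2.620

R₀ = Σ l_x mₓ:
  age 2: 0.81 × 1.0 = 0.8100
  age 3: 0.62 × 0.7 = 0.4340
  age 4: 0.46 × 0.9 = 0.4140
  age 5: 0.41 × 0.3 = 0.1230
  age 6: 0.31 × 1.2 = 0.3720
  age 7: 0.29 × 0.7 = 0.2030
  age 8: 0.22 × 1.2 = 0.2640
R₀ = 0.8100 + 0.4340 + 0.4140 + 0.1230 + 0.3720 + 0.2030 + 0.2640 = 2.6200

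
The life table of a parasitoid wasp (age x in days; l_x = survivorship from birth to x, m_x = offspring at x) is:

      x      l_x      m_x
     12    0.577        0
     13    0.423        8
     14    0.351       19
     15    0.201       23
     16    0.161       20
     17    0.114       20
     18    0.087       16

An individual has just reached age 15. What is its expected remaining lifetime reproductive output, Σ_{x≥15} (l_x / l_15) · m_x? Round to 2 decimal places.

57.29

l_15 = 0.201. Conditional survival from age 15 to x is l_x / l_15.
  x=15: (0.201/0.201) × 23 = 23.0000
  x=16: (0.161/0.201) × 20 = 16.0199
  x=17: (0.114/0.201) × 20 = 11.3433
  x=18: (0.087/0.201) × 16 = 6.9254
Sum = 23.0000 + 16.0199 + 11.3433 + 6.9254 = 57.2886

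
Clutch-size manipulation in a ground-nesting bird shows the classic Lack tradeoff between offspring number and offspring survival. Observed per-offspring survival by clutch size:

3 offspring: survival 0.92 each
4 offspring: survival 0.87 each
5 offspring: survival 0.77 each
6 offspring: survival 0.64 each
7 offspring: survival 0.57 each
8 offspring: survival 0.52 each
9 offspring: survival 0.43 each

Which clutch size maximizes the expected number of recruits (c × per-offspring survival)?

Expected recruits = c × s(c):
  c=3: 3 × 0.92 = 2.760
  c=4: 4 × 0.87 = 3.480
  c=5: 5 × 0.77 = 3.850
  c=6: 6 × 0.64 = 3.840
  c=7: 7 × 0.57 = 3.990
  c=8: 8 × 0.52 = 4.160
  c=9: 9 × 0.43 = 3.870
Maximum at c = 8 (4.160 recruits).

8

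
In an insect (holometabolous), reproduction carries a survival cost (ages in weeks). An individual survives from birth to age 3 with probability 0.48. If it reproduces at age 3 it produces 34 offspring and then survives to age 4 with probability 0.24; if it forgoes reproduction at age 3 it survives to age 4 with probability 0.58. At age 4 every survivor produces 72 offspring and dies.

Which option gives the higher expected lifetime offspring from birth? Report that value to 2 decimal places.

breed at age 3: R₀ = 0.48 × (34 + 0.24 × 72) = 0.48 × 51.2800 = 24.6144
delay to age 4: R₀ = 0.48 × (0.58 × 72) = 0.48 × 41.7600 = 20.0448
Higher: breed at age 3 (24.6144).

24.61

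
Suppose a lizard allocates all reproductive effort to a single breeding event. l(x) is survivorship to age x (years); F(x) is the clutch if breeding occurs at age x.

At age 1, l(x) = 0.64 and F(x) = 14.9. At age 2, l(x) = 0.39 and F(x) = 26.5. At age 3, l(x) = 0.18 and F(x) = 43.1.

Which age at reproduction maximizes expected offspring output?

Expected offspring if breeding at age x = l(x) × F(x):
  age 1: 0.64 × 14.9 = 9.536
  age 2: 0.39 × 26.5 = 10.335
  age 3: 0.18 × 43.1 = 7.758
Maximum at age 2 (10.335).

2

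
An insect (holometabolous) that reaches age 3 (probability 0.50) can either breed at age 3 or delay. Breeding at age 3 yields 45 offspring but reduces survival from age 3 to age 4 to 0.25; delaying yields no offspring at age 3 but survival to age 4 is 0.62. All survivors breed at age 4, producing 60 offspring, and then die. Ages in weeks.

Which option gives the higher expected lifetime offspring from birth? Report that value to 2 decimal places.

breed at age 3: R₀ = 0.50 × (45 + 0.25 × 60) = 0.50 × 60.0000 = 30.0000
delay to age 4: R₀ = 0.50 × (0.62 × 60) = 0.50 × 37.2000 = 18.6000
Higher: breed at age 3 (30.0000).

30.00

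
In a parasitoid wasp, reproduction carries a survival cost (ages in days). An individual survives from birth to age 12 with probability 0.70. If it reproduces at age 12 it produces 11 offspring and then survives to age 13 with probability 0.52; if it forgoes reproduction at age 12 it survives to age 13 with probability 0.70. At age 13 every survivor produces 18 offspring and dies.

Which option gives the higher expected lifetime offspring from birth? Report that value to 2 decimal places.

14.25

breed at age 12: R₀ = 0.70 × (11 + 0.52 × 18) = 0.70 × 20.3600 = 14.2520
delay to age 13: R₀ = 0.70 × (0.70 × 18) = 0.70 × 12.6000 = 8.8200
Higher: breed at age 12 (14.2520).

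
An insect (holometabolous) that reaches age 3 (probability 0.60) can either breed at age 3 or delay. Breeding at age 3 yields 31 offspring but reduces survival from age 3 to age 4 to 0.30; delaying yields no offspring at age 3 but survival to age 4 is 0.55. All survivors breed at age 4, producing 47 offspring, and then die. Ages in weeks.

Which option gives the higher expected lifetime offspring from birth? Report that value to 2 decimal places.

27.06

breed at age 3: R₀ = 0.60 × (31 + 0.30 × 47) = 0.60 × 45.1000 = 27.0600
delay to age 4: R₀ = 0.60 × (0.55 × 47) = 0.60 × 25.8500 = 15.5100
Higher: breed at age 3 (27.0600).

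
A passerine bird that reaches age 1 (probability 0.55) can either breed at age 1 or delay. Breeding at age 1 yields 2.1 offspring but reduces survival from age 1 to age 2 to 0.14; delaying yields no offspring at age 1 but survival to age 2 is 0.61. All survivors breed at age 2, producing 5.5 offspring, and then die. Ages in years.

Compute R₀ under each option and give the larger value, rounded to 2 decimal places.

breed at age 1: R₀ = 0.55 × (2.1 + 0.14 × 5.5) = 0.55 × 2.8700 = 1.5785
delay to age 2: R₀ = 0.55 × (0.61 × 5.5) = 0.55 × 3.3550 = 1.8453
Higher: delay to age 2 (1.8453).

1.85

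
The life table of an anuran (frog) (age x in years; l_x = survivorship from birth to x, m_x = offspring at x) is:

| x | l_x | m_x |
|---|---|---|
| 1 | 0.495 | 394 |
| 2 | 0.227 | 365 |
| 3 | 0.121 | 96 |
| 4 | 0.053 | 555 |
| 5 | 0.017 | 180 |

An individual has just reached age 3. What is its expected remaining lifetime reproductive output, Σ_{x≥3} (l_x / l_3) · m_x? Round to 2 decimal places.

l_3 = 0.121. Conditional survival from age 3 to x is l_x / l_3.
  x=3: (0.121/0.121) × 96 = 96.0000
  x=4: (0.053/0.121) × 555 = 243.0992
  x=5: (0.017/0.121) × 180 = 25.2893
Sum = 96.0000 + 243.0992 + 25.2893 = 364.3884

364.39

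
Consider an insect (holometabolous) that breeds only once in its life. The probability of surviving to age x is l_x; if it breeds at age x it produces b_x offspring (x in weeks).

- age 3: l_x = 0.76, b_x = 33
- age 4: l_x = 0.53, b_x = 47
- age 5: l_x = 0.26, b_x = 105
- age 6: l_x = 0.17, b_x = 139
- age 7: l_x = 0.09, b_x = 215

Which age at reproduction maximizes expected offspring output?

Expected offspring if breeding at age x = l_x × b_x:
  age 3: 0.76 × 33 = 25.080
  age 4: 0.53 × 47 = 24.910
  age 5: 0.26 × 105 = 27.300
  age 6: 0.17 × 139 = 23.630
  age 7: 0.09 × 215 = 19.350
Maximum at age 5 (27.300).

5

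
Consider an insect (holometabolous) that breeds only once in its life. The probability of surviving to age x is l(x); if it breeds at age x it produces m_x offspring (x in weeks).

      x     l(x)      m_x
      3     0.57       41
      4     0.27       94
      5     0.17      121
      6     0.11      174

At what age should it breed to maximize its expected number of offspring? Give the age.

4

Expected offspring if breeding at age x = l(x) × m_x:
  age 3: 0.57 × 41 = 23.370
  age 4: 0.27 × 94 = 25.380
  age 5: 0.17 × 121 = 20.570
  age 6: 0.11 × 174 = 19.140
Maximum at age 4 (25.380).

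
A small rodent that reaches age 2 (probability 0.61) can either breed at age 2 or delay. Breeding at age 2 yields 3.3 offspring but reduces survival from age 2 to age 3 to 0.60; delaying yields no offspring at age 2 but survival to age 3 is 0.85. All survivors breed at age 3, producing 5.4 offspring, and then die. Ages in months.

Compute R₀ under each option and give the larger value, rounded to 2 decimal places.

breed at age 2: R₀ = 0.61 × (3.3 + 0.60 × 5.4) = 0.61 × 6.5400 = 3.9894
delay to age 3: R₀ = 0.61 × (0.85 × 5.4) = 0.61 × 4.5900 = 2.7999
Higher: breed at age 2 (3.9894).

3.99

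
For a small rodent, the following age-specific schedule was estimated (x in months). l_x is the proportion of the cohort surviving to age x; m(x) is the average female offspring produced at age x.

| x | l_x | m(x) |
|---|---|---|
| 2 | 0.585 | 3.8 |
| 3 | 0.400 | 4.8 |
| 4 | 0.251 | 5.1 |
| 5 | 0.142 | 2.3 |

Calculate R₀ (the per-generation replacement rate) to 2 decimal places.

R₀ = Σ l_x m(x):
  age 2: 0.585 × 3.8 = 2.2230
  age 3: 0.400 × 4.8 = 1.9200
  age 4: 0.251 × 5.1 = 1.2801
  age 5: 0.142 × 2.3 = 0.3266
R₀ = 2.2230 + 1.9200 + 1.2801 + 0.3266 = 5.7497

5.75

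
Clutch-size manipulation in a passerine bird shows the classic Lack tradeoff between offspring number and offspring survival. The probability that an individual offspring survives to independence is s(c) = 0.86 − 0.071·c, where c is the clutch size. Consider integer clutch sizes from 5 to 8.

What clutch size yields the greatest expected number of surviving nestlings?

6

Expected surviving nestlings = c × s(c):
  c=5: 5 × 0.505 = 2.525
  c=6: 6 × 0.434 = 2.604
  c=7: 7 × 0.363 = 2.541
  c=8: 8 × 0.292 = 2.336
Maximum at c = 6 (2.604 surviving nestlings).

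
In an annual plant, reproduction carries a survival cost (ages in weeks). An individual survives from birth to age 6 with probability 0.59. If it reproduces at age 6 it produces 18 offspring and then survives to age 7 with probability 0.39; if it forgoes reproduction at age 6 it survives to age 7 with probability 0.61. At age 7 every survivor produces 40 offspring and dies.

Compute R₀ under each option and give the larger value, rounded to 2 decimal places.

breed at age 6: R₀ = 0.59 × (18 + 0.39 × 40) = 0.59 × 33.6000 = 19.8240
delay to age 7: R₀ = 0.59 × (0.61 × 40) = 0.59 × 24.4000 = 14.3960
Higher: breed at age 6 (19.8240).

19.82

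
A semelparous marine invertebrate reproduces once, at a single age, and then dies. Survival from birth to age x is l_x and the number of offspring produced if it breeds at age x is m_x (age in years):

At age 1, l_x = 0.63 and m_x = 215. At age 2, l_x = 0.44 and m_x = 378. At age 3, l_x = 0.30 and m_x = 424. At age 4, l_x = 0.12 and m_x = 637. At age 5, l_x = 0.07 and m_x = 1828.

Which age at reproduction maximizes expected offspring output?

2

Expected offspring if breeding at age x = l_x × m_x:
  age 1: 0.63 × 215 = 135.450
  age 2: 0.44 × 378 = 166.320
  age 3: 0.30 × 424 = 127.200
  age 4: 0.12 × 637 = 76.440
  age 5: 0.07 × 1828 = 127.960
Maximum at age 2 (166.320).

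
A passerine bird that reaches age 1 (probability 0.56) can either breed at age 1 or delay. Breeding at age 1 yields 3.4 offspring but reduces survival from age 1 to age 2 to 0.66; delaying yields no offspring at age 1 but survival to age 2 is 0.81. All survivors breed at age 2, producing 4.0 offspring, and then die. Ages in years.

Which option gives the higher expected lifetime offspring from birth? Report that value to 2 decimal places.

breed at age 1: R₀ = 0.56 × (3.4 + 0.66 × 4.0) = 0.56 × 6.0400 = 3.3824
delay to age 2: R₀ = 0.56 × (0.81 × 4.0) = 0.56 × 3.2400 = 1.8144
Higher: breed at age 1 (3.3824).

3.38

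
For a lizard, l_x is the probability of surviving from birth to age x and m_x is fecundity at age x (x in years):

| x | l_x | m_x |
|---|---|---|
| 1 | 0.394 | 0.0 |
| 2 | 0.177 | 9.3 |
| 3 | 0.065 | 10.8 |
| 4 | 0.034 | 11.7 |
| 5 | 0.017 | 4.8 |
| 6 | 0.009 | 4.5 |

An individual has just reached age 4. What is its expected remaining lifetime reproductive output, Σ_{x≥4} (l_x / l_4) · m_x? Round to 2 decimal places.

l_4 = 0.034. Conditional survival from age 4 to x is l_x / l_4.
  x=4: (0.034/0.034) × 11.7 = 11.7000
  x=5: (0.017/0.034) × 4.8 = 2.4000
  x=6: (0.009/0.034) × 4.5 = 1.1912
Sum = 11.7000 + 2.4000 + 1.1912 = 15.2912

15.29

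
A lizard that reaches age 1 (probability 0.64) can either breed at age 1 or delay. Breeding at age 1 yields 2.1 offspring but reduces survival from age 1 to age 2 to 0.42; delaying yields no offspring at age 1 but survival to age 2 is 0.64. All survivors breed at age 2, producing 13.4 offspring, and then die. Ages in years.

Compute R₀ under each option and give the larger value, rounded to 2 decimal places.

5.49

breed at age 1: R₀ = 0.64 × (2.1 + 0.42 × 13.4) = 0.64 × 7.7280 = 4.9459
delay to age 2: R₀ = 0.64 × (0.64 × 13.4) = 0.64 × 8.5760 = 5.4886
Higher: delay to age 2 (5.4886).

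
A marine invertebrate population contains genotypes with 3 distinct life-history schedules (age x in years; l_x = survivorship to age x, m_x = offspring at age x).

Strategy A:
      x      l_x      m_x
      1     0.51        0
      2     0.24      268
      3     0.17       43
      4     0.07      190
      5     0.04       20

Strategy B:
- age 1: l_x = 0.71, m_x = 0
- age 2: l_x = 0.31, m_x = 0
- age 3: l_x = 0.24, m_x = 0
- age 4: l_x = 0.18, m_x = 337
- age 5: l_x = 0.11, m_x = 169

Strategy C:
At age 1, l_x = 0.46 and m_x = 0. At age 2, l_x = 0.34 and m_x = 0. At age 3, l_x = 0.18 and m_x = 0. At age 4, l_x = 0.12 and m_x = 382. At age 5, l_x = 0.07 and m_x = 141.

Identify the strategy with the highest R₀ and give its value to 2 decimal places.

85.73

Strategy A: R₀ = 0.51×0 + 0.24×268 + 0.17×43 + 0.07×190 + 0.04×20 = 85.7300
Strategy B: R₀ = 0.71×0 + 0.31×0 + 0.24×0 + 0.18×337 + 0.11×169 = 79.2500
Strategy C: R₀ = 0.46×0 + 0.34×0 + 0.18×0 + 0.12×382 + 0.07×141 = 55.7100
Highest R₀: strategy A with 85.7300.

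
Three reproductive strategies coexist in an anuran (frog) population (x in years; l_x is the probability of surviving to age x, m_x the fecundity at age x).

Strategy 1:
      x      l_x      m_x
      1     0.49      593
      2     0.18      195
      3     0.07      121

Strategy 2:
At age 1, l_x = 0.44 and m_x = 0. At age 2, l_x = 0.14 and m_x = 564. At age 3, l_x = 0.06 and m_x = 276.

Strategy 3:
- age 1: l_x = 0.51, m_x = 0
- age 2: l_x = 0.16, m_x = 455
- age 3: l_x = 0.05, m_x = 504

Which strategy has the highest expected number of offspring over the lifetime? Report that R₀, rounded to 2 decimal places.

334.14

Strategy 1: R₀ = 0.49×593 + 0.18×195 + 0.07×121 = 334.1400
Strategy 2: R₀ = 0.44×0 + 0.14×564 + 0.06×276 = 95.5200
Strategy 3: R₀ = 0.51×0 + 0.16×455 + 0.05×504 = 98.0000
Highest R₀: strategy 1 with 334.1400.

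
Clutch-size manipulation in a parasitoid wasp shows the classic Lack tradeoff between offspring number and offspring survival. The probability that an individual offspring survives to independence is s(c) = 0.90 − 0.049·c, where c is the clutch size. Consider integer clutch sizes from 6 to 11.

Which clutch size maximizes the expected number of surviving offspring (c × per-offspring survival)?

9

Expected surviving offspring = c × s(c):
  c=6: 6 × 0.606 = 3.636
  c=7: 7 × 0.557 = 3.899
  c=8: 8 × 0.508 = 4.064
  c=9: 9 × 0.459 = 4.131
  c=10: 10 × 0.410 = 4.100
  c=11: 11 × 0.361 = 3.971
Maximum at c = 9 (4.131 surviving offspring).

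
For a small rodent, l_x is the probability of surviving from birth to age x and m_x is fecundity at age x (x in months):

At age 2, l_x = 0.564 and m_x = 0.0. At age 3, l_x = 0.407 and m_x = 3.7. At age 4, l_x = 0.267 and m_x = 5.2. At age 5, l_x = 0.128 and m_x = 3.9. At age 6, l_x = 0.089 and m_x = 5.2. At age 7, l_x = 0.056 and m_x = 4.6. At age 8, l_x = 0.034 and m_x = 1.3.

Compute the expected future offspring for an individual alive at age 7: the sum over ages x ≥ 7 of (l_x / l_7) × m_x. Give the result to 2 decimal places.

5.39

l_7 = 0.056. Conditional survival from age 7 to x is l_x / l_7.
  x=7: (0.056/0.056) × 4.6 = 4.6000
  x=8: (0.034/0.056) × 1.3 = 0.7893
Sum = 4.6000 + 0.7893 = 5.3893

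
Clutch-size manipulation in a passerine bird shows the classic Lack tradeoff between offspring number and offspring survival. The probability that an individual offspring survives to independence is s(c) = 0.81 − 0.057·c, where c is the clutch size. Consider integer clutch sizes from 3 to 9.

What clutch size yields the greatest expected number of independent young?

Expected independent young = c × s(c):
  c=3: 3 × 0.639 = 1.917
  c=4: 4 × 0.582 = 2.328
  c=5: 5 × 0.525 = 2.625
  c=6: 6 × 0.468 = 2.808
  c=7: 7 × 0.411 = 2.877
  c=8: 8 × 0.354 = 2.832
  c=9: 9 × 0.297 = 2.673
Maximum at c = 7 (2.877 independent young).

7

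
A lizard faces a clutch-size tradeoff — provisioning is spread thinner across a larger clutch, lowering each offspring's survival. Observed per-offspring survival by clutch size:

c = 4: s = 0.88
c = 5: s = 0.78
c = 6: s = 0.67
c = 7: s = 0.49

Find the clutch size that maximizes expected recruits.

Expected recruits = c × s(c):
  c=4: 4 × 0.88 = 3.520
  c=5: 5 × 0.78 = 3.900
  c=6: 6 × 0.67 = 4.020
  c=7: 7 × 0.49 = 3.430
Maximum at c = 6 (4.020 recruits).

6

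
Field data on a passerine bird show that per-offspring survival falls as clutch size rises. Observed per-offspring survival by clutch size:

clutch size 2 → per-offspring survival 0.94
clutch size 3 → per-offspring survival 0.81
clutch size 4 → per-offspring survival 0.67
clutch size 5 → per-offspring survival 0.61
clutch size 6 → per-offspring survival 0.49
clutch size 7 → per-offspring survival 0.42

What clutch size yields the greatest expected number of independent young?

5

Expected independent young = c × s(c):
  c=2: 2 × 0.94 = 1.880
  c=3: 3 × 0.81 = 2.430
  c=4: 4 × 0.67 = 2.680
  c=5: 5 × 0.61 = 3.050
  c=6: 6 × 0.49 = 2.940
  c=7: 7 × 0.42 = 2.940
Maximum at c = 5 (3.050 independent young).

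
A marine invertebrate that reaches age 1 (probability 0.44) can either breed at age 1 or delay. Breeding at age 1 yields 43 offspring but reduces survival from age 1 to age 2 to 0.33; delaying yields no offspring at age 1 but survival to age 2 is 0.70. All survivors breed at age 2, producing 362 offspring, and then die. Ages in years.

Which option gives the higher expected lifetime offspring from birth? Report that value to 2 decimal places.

111.50

breed at age 1: R₀ = 0.44 × (43 + 0.33 × 362) = 0.44 × 162.4600 = 71.4824
delay to age 2: R₀ = 0.44 × (0.70 × 362) = 0.44 × 253.4000 = 111.4960
Higher: delay to age 2 (111.4960).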